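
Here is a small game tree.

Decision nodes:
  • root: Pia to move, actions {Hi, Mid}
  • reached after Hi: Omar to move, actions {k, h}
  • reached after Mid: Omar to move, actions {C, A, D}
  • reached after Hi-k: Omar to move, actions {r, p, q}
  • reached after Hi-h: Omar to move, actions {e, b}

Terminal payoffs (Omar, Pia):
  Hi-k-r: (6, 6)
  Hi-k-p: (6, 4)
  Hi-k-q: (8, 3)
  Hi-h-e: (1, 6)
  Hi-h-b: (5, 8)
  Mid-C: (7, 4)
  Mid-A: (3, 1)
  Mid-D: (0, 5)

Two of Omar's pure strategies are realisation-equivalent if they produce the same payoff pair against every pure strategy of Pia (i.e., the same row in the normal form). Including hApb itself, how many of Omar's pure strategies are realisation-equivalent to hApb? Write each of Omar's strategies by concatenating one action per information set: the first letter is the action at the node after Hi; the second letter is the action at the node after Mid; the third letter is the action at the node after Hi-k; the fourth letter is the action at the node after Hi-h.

Row for hApb (columns Hi, Mid): (5,8) (3,1).
Under hApb, Omar's choice at the node after Hi-k can never be reached regardless of what Pia does, so varying those choices leaves every outcome unchanged.
Holding the reachable choices fixed and varying the unreachable one freely already gives 3 equivalent strategies.
No other strategy reproduces this row, so those 3 are the full class: hArb, hApb, hAqb.

3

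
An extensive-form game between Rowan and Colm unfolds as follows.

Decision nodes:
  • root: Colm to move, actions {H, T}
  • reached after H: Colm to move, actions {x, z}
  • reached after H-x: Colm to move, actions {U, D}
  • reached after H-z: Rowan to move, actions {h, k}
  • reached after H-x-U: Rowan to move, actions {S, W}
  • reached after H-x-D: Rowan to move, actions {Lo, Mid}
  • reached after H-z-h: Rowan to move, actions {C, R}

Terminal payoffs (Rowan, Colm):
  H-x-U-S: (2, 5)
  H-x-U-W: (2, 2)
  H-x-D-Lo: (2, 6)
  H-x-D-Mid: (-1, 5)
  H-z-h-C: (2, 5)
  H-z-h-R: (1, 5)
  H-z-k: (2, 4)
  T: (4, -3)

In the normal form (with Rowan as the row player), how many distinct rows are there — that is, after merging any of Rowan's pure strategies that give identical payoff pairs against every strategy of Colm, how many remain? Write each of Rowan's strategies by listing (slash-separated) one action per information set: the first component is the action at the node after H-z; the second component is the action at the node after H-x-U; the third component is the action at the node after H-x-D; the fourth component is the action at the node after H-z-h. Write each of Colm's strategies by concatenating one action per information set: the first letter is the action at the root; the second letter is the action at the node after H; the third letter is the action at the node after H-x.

Rowan has 16 pure strategies: h/S/Lo/C, h/S/Lo/R, h/S/Mid/C, h/S/Mid/R, h/W/Lo/C, h/W/Lo/R, h/W/Mid/C, h/W/Mid/R, k/S/Lo/C, k/S/Lo/R, k/S/Mid/C, k/S/Mid/R, k/W/Lo/C, k/W/Lo/R, k/W/Mid/C, k/W/Mid/R. Columns: HxU, HxD, HzU, HzD, TxU, TxD, TzU, TzD.
{h/S/Lo/C} → row (2,5) (2,6) (2,5) (2,5) (4,-3) (4,-3) (4,-3) (4,-3)
{h/S/Lo/R} → row (2,5) (2,6) (1,5) (1,5) (4,-3) (4,-3) (4,-3) (4,-3)
{h/S/Mid/C} → row (2,5) (-1,5) (2,5) (2,5) (4,-3) (4,-3) (4,-3) (4,-3)
{h/S/Mid/R} → row (2,5) (-1,5) (1,5) (1,5) (4,-3) (4,-3) (4,-3) (4,-3)
{h/W/Lo/C} → row (2,2) (2,6) (2,5) (2,5) (4,-3) (4,-3) (4,-3) (4,-3)
{h/W/Lo/R} → row (2,2) (2,6) (1,5) (1,5) (4,-3) (4,-3) (4,-3) (4,-3)
{h/W/Mid/C} → row (2,2) (-1,5) (2,5) (2,5) (4,-3) (4,-3) (4,-3) (4,-3)
{h/W/Mid/R} → row (2,2) (-1,5) (1,5) (1,5) (4,-3) (4,-3) (4,-3) (4,-3)
{k/S/Lo/C, k/S/Lo/R} → row (2,5) (2,6) (2,4) (2,4) (4,-3) (4,-3) (4,-3) (4,-3)
{k/S/Mid/C, k/S/Mid/R} → row (2,5) (-1,5) (2,4) (2,4) (4,-3) (4,-3) (4,-3) (4,-3)
{k/W/Lo/C, k/W/Lo/R} → row (2,2) (2,6) (2,4) (2,4) (4,-3) (4,-3) (4,-3) (4,-3)
{k/W/Mid/C, k/W/Mid/R} → row (2,2) (-1,5) (2,4) (2,4) (4,-3) (4,-3) (4,-3) (4,-3)
That's 12 distinct rows out of 16 strategies.

12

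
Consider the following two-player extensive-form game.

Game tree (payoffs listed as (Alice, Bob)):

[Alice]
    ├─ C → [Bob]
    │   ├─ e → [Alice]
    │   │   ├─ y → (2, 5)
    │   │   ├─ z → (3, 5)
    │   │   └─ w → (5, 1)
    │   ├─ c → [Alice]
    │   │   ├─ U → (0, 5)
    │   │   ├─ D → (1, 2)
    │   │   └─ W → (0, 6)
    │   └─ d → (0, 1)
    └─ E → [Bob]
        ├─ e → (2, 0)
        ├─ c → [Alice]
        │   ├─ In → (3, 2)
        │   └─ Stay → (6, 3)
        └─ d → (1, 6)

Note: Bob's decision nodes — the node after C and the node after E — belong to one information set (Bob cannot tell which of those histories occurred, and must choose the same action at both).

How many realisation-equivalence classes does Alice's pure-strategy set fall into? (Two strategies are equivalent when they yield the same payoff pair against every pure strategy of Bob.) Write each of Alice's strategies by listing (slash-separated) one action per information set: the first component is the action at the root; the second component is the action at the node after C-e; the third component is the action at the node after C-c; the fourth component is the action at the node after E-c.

11

Alice has 36 pure strategies: C/y/U/In, C/y/U/Stay, C/y/D/In, C/y/D/Stay, C/y/W/In, C/y/W/Stay, C/z/U/In, C/z/U/Stay, C/z/D/In, C/z/D/Stay, C/z/W/In, C/z/W/Stay, C/w/U/In, C/w/U/Stay, C/w/D/In, C/w/D/Stay, C/w/W/In, C/w/W/Stay, E/y/U/In, E/y/U/Stay, E/y/D/In, E/y/D/Stay, E/y/W/In, E/y/W/Stay, E/z/U/In, E/z/U/Stay, E/z/D/In, E/z/D/Stay, E/z/W/In, E/z/W/Stay, E/w/U/In, E/w/U/Stay, E/w/D/In, E/w/D/Stay, E/w/W/In, E/w/W/Stay. Columns: e, c, d.
{C/y/U/In, C/y/U/Stay} → row (2,5) (0,5) (0,1)
{C/y/D/In, C/y/D/Stay} → row (2,5) (1,2) (0,1)
{C/y/W/In, C/y/W/Stay} → row (2,5) (0,6) (0,1)
{C/z/U/In, C/z/U/Stay} → row (3,5) (0,5) (0,1)
{C/z/D/In, C/z/D/Stay} → row (3,5) (1,2) (0,1)
{C/z/W/In, C/z/W/Stay} → row (3,5) (0,6) (0,1)
{C/w/U/In, C/w/U/Stay} → row (5,1) (0,5) (0,1)
{C/w/D/In, C/w/D/Stay} → row (5,1) (1,2) (0,1)
{C/w/W/In, C/w/W/Stay} → row (5,1) (0,6) (0,1)
{E/y/U/In, E/y/D/In, E/y/W/In, E/z/U/In, E/z/D/In, E/z/W/In, E/w/U/In, E/w/D/In, E/w/W/In} → row (2,0) (3,2) (1,6)
{E/y/U/Stay, E/y/D/Stay, E/y/W/Stay, E/z/U/Stay, E/z/D/Stay, E/z/W/Stay, E/w/U/Stay, E/w/D/Stay, E/w/W/Stay} → row (2,0) (6,3) (1,6)
That's 11 distinct rows out of 36 strategies.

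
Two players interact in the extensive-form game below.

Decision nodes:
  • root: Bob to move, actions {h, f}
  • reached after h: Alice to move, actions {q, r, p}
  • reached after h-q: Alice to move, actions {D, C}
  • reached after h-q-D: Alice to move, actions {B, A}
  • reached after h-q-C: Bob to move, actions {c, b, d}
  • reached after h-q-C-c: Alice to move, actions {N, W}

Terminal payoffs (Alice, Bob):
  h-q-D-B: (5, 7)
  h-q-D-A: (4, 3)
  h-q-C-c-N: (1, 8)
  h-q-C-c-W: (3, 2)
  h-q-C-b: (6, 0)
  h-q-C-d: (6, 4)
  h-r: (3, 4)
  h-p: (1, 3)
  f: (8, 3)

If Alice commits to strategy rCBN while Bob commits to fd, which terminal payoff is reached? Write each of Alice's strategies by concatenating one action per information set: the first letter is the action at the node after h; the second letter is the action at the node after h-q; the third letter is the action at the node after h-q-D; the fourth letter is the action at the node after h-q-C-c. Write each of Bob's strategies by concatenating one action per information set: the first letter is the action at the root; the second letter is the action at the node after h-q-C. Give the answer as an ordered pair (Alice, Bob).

(8, 3)

Trace the play path from the root:
  Bob plays f
→ terminal payoff (8, 3).
(Alice's choice at the node after h is never reached on this path, so it doesn't affect the outcome.)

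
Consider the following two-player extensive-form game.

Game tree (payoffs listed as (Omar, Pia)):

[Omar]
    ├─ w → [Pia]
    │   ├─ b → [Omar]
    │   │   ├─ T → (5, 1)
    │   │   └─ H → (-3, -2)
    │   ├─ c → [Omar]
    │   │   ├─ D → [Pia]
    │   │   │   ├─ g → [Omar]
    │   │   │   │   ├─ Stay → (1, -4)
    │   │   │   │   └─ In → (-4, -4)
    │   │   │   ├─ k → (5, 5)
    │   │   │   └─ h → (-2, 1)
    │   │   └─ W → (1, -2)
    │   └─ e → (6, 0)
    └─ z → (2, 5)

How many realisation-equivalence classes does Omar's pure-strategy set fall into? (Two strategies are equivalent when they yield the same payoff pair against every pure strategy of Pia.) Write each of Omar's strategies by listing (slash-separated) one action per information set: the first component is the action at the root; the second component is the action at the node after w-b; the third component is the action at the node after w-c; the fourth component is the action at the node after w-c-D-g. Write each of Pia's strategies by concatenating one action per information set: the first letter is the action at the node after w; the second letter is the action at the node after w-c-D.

7

Omar has 16 pure strategies: w/T/D/Stay, w/T/D/In, w/T/W/Stay, w/T/W/In, w/H/D/Stay, w/H/D/In, w/H/W/Stay, w/H/W/In, z/T/D/Stay, z/T/D/In, z/T/W/Stay, z/T/W/In, z/H/D/Stay, z/H/D/In, z/H/W/Stay, z/H/W/In. Columns: bg, bk, bh, cg, ck, ch, eg, ek, eh.
{w/T/D/Stay} → row (5,1) (5,1) (5,1) (1,-4) (5,5) (-2,1) (6,0) (6,0) (6,0)
{w/T/D/In} → row (5,1) (5,1) (5,1) (-4,-4) (5,5) (-2,1) (6,0) (6,0) (6,0)
{w/T/W/Stay, w/T/W/In} → row (5,1) (5,1) (5,1) (1,-2) (1,-2) (1,-2) (6,0) (6,0) (6,0)
{w/H/D/Stay} → row (-3,-2) (-3,-2) (-3,-2) (1,-4) (5,5) (-2,1) (6,0) (6,0) (6,0)
{w/H/D/In} → row (-3,-2) (-3,-2) (-3,-2) (-4,-4) (5,5) (-2,1) (6,0) (6,0) (6,0)
{w/H/W/Stay, w/H/W/In} → row (-3,-2) (-3,-2) (-3,-2) (1,-2) (1,-2) (1,-2) (6,0) (6,0) (6,0)
{z/T/D/Stay, z/T/D/In, z/T/W/Stay, z/T/W/In, z/H/D/Stay, z/H/D/In, z/H/W/Stay, z/H/W/In} → row (2,5) (2,5) (2,5) (2,5) (2,5) (2,5) (2,5) (2,5) (2,5)
That's 7 distinct rows out of 16 strategies.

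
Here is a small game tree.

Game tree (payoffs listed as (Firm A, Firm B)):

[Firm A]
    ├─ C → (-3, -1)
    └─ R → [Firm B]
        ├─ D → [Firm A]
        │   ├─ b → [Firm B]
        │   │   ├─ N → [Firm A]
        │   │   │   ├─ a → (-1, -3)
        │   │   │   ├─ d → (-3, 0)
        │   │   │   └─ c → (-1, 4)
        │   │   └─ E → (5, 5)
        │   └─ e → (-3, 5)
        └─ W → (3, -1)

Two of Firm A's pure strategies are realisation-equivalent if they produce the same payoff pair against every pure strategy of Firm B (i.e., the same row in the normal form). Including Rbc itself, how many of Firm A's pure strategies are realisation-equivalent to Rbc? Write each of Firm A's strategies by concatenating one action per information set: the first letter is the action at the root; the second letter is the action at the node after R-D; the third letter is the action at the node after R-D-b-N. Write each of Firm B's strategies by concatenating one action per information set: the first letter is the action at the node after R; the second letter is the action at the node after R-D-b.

Row for Rbc (columns DN, DE, WN, WE): (-1,4) (5,5) (3,-1) (3,-1).
Every one of Firm A's information sets is on the play path for some reply by Firm B when Firm A follows Rbc.
Changing the action at any of them therefore changes at least one column, so only Rbc itself gives this row.

1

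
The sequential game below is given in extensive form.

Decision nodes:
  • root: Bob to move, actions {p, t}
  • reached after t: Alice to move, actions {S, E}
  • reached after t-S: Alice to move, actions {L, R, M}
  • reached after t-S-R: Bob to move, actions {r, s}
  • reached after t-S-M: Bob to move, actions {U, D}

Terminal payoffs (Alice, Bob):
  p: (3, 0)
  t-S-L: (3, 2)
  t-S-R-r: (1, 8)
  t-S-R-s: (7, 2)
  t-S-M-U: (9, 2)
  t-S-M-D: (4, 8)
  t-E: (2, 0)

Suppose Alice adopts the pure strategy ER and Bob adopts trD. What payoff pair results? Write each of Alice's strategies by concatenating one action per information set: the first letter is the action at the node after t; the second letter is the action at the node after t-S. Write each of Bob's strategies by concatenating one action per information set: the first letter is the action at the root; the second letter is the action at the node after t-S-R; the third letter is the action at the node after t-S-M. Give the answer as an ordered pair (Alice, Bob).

(2, 0)

Trace the play path from the root:
  Bob plays t
  Alice plays E at [t]
→ terminal payoff (2, 0).
(Alice's choice at the node after t-S is never reached on this path, so it doesn't affect the outcome.)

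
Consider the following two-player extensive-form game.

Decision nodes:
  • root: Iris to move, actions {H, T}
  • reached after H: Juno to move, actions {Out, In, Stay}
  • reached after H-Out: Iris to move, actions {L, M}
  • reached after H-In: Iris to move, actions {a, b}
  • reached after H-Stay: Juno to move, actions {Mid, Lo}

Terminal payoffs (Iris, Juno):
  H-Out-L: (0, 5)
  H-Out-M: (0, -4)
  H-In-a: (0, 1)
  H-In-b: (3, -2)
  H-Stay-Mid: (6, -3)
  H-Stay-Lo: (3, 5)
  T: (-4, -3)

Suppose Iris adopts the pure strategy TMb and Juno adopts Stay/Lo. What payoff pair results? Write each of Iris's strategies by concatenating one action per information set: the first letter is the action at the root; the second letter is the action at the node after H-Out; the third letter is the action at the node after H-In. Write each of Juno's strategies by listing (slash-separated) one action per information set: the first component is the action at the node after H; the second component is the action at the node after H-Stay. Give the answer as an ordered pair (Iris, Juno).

Trace the play path from the root:
  Iris plays T
→ terminal payoff (-4, -3).
(Iris's choice at the node after H-Out is never reached on this path, so it doesn't affect the outcome.)

(-4, -3)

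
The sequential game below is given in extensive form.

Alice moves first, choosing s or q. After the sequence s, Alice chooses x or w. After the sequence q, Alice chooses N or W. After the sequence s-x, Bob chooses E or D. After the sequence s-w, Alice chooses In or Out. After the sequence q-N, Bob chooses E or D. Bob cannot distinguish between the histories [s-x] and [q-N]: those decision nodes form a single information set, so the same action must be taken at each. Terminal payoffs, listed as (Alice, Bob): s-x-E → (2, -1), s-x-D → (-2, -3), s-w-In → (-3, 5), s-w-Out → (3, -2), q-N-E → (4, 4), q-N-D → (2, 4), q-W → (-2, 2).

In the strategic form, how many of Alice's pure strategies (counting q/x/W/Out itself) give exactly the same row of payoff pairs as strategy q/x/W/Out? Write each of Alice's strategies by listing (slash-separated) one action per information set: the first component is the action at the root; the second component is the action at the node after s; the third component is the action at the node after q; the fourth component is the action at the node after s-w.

Row for q/x/W/Out (columns E, D): (-2,2) (-2,2).
Under q/x/W/Out, Alice's choice at the node after s and at the node after s-w can never be reached regardless of what Bob does, so varying those choices leaves every outcome unchanged.
Holding the reachable choices fixed and varying the unreachable ones freely already gives 2 × 2 = 4 equivalent strategies.
No other strategy reproduces this row, so those 4 are the full class: q/x/W/In, q/x/W/Out, q/w/W/In, q/w/W/Out.

4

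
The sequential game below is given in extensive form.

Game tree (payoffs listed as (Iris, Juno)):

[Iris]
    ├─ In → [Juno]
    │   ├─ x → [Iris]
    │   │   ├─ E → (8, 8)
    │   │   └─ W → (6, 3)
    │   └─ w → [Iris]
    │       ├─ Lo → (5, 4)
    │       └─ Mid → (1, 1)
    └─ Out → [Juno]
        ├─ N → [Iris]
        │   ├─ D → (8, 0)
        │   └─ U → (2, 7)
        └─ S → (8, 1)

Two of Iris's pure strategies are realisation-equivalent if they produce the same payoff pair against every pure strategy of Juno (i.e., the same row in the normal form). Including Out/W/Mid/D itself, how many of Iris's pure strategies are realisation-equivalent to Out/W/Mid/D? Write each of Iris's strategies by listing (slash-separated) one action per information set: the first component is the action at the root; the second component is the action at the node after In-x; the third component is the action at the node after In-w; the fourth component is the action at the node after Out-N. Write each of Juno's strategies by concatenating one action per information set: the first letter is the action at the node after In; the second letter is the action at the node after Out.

4

Row for Out/W/Mid/D (columns xN, xS, wN, wS): (8,0) (8,1) (8,0) (8,1).
Under Out/W/Mid/D, Iris's choice at the node after In-x and at the node after In-w can never be reached regardless of what Juno does, so varying those choices leaves every outcome unchanged.
Holding the reachable choices fixed and varying the unreachable ones freely already gives 2 × 2 = 4 equivalent strategies.
No other strategy reproduces this row, so those 4 are the full class: Out/E/Lo/D, Out/E/Mid/D, Out/W/Lo/D, Out/W/Mid/D.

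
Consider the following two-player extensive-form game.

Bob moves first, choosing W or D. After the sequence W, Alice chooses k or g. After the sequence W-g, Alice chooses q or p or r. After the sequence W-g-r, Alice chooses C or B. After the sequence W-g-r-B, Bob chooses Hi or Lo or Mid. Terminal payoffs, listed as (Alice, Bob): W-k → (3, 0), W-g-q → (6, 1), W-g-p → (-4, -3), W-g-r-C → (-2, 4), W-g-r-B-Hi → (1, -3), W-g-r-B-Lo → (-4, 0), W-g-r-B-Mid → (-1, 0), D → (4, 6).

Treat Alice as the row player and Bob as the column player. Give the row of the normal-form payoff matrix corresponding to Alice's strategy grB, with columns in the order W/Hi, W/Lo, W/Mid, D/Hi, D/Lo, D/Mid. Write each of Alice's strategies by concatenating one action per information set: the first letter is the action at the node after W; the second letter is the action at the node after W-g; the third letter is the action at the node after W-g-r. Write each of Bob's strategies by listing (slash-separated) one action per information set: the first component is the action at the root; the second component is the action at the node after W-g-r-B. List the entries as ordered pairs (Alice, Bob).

(1,-3) (-4,0) (-1,0) (4,6) (4,6) (4,6)

vs W/Hi: Bob plays W → Alice plays g at [W] → Alice plays r at [W-g] → Alice plays B at [W-g-r] → Bob plays Hi at [W-g-r-B] → (1, -3)
vs W/Lo: Bob plays W → Alice plays g at [W] → Alice plays r at [W-g] → Alice plays B at [W-g-r] → Bob plays Lo at [W-g-r-B] → (-4, 0)
vs W/Mid: Bob plays W → Alice plays g at [W] → Alice plays r at [W-g] → Alice plays B at [W-g-r] → Bob plays Mid at [W-g-r-B] → (-1, 0)
vs D/Hi: Bob plays D → (4, 6)
vs D/Lo: Bob plays D → (4, 6)
vs D/Mid: Bob plays D → (4, 6)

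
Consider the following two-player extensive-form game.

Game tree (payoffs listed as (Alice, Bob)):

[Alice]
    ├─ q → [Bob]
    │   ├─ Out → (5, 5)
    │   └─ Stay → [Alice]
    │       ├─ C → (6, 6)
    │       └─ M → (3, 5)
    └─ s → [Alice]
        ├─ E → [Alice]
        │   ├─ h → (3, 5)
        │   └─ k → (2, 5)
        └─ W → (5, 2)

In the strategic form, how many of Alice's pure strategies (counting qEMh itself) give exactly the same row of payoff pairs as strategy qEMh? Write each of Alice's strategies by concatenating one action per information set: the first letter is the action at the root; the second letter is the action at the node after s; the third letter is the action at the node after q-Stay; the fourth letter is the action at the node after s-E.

Row for qEMh (columns Out, Stay): (5,5) (3,5).
Under qEMh, Alice's choice at the node after s and at the node after s-E can never be reached regardless of what Bob does, so varying those choices leaves every outcome unchanged.
Holding the reachable choices fixed and varying the unreachable ones freely already gives 2 × 2 = 4 equivalent strategies.
No other strategy reproduces this row, so those 4 are the full class: qEMh, qEMk, qWMh, qWMk.

4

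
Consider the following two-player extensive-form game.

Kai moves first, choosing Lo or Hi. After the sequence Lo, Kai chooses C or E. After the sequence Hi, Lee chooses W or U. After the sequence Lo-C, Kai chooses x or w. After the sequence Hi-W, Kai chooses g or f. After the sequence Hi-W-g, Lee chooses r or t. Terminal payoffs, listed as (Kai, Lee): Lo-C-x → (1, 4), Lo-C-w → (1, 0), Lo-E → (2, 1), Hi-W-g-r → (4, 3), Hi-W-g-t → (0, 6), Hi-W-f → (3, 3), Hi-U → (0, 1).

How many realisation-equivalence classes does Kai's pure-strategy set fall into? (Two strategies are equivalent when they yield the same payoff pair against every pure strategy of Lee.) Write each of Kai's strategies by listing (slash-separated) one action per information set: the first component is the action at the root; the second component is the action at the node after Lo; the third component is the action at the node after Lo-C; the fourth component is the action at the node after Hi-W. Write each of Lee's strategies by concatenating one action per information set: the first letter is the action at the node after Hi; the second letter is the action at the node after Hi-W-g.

5

Kai has 16 pure strategies: Lo/C/x/g, Lo/C/x/f, Lo/C/w/g, Lo/C/w/f, Lo/E/x/g, Lo/E/x/f, Lo/E/w/g, Lo/E/w/f, Hi/C/x/g, Hi/C/x/f, Hi/C/w/g, Hi/C/w/f, Hi/E/x/g, Hi/E/x/f, Hi/E/w/g, Hi/E/w/f. Columns: Wr, Wt, Ur, Ut.
{Lo/C/x/g, Lo/C/x/f} → row (1,4) (1,4) (1,4) (1,4)
{Lo/C/w/g, Lo/C/w/f} → row (1,0) (1,0) (1,0) (1,0)
{Lo/E/x/g, Lo/E/x/f, Lo/E/w/g, Lo/E/w/f} → row (2,1) (2,1) (2,1) (2,1)
{Hi/C/x/g, Hi/C/w/g, Hi/E/x/g, Hi/E/w/g} → row (4,3) (0,6) (0,1) (0,1)
{Hi/C/x/f, Hi/C/w/f, Hi/E/x/f, Hi/E/w/f} → row (3,3) (3,3) (0,1) (0,1)
That's 5 distinct rows out of 16 strategies.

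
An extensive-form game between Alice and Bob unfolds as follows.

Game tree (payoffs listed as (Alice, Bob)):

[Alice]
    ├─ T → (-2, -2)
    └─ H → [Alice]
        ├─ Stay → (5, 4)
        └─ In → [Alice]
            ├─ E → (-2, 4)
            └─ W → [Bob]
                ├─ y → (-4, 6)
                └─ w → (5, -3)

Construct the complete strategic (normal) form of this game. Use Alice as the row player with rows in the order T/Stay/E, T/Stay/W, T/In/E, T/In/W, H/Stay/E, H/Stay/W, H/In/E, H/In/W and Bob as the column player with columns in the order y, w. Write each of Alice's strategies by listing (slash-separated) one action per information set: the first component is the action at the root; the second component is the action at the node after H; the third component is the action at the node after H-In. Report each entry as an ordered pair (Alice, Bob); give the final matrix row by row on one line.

T/Stay/E: (-2,-2) (-2,-2) | T/Stay/W: (-2,-2) (-2,-2) | T/In/E: (-2,-2) (-2,-2) | T/In/W: (-2,-2) (-2,-2) | H/Stay/E: (5,4) (5,4) | H/Stay/W: (5,4) (5,4) | H/In/E: (-2,4) (-2,4) | H/In/W: (-4,6) (5,-3)

                y        w
T/Stay/E  (-2,-2)  (-2,-2)
T/Stay/W  (-2,-2)  (-2,-2)
  T/In/E  (-2,-2)  (-2,-2)
  T/In/W  (-2,-2)  (-2,-2)
H/Stay/E    (5,4)    (5,4)
H/Stay/W    (5,4)    (5,4)
  H/In/E   (-2,4)   (-2,4)
  H/In/W   (-4,6)   (5,-3)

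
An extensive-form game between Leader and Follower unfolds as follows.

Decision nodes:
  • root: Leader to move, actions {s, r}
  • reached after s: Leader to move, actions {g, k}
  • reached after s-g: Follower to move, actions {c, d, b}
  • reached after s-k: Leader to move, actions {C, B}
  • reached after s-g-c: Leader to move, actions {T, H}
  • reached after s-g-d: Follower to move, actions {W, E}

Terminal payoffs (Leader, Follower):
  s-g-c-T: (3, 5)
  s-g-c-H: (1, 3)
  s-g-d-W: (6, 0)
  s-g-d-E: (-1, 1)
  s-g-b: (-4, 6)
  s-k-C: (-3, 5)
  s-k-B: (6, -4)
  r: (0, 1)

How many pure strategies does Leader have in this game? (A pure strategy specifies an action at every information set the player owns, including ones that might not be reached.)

16

Leader owns the root with actions {s, r} — two choices.
Leader owns the node after s with actions {g, k} — two choices.
Leader owns the node after s-k with actions {C, B} — two choices.
Leader owns the node after s-g-c with actions {T, H} — two choices.
A pure strategy fixes one action at each information set independently, so the count is the product 2 × 2 × 2 × 2 = 16.
(For reference, Follower has 6 pure strategies, giving a 16×6 normal-form matrix.)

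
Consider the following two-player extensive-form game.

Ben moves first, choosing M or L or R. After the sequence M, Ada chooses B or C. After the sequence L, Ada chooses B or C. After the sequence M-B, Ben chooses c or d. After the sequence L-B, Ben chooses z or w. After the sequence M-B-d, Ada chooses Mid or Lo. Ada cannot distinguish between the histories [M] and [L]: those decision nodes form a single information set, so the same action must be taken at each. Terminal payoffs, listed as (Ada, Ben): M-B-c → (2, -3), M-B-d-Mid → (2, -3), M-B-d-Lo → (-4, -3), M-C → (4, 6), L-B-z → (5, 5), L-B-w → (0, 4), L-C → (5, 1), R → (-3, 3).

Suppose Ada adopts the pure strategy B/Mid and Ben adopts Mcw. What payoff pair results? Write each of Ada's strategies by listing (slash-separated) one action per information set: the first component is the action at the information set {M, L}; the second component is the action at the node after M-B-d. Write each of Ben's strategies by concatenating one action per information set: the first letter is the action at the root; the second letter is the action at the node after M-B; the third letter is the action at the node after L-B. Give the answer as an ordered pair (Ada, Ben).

Trace the play path from the root:
  Ben plays M
  Ada plays B at [M]
  Ben plays c at [M-B]
→ terminal payoff (2, -3).
(Ada's choice at the node after M-B-d is never reached on this path, so it doesn't affect the outcome.)

(2, -3)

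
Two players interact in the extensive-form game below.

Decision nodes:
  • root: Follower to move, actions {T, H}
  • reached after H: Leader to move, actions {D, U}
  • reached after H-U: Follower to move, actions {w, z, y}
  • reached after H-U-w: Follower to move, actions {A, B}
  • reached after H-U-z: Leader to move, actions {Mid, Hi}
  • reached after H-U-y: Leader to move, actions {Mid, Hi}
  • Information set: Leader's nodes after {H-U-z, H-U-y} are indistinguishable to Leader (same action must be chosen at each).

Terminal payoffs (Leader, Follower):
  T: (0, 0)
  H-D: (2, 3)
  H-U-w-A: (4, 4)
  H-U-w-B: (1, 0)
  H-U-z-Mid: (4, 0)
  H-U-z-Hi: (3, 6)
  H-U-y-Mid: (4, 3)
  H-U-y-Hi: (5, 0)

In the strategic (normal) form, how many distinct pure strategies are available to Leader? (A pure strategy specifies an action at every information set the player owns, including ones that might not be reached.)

Leader owns the node after H with actions {D, U} — two choices.
Leader owns the information set {H-U-z, H-U-y} with actions {Mid, Hi} — two choices.
A pure strategy fixes one action at each information set independently, so the count is the product 2 × 2 = 4.
(For reference, Follower has 12 pure strategies, giving a 4×12 normal-form matrix.)

4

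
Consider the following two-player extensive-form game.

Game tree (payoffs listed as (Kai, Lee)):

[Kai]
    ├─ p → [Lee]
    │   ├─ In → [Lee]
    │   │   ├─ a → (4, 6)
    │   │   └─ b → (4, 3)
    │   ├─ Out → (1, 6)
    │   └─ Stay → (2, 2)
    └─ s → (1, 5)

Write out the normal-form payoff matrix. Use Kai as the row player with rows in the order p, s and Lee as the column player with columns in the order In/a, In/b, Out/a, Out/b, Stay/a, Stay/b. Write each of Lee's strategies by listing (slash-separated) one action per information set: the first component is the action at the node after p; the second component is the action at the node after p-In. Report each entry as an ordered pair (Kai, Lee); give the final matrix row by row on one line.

         In/a     In/b    Out/a    Out/b   Stay/a   Stay/b
   p    (4,6)    (4,3)    (1,6)    (1,6)    (2,2)    (2,2)
   s    (1,5)    (1,5)    (1,5)    (1,5)    (1,5)    (1,5)

p: (4,6) (4,3) (1,6) (1,6) (2,2) (2,2) | s: (1,5) (1,5) (1,5) (1,5) (1,5) (1,5)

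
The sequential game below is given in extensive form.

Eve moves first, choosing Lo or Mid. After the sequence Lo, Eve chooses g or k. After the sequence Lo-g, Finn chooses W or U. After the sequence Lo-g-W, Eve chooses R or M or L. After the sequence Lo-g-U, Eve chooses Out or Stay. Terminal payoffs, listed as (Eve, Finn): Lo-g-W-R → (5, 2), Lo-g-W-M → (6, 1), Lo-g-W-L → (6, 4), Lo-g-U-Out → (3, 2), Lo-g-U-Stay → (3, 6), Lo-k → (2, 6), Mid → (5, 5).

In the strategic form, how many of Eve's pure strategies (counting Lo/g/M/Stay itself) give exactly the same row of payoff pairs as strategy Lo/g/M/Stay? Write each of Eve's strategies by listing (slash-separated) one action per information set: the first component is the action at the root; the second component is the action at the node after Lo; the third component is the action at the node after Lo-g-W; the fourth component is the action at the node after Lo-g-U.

1

Row for Lo/g/M/Stay (columns W, U): (6,1) (3,6).
Every one of Eve's information sets is on the play path for some reply by Finn when Eve follows Lo/g/M/Stay.
Changing the action at any of them therefore changes at least one column, so only Lo/g/M/Stay itself gives this row.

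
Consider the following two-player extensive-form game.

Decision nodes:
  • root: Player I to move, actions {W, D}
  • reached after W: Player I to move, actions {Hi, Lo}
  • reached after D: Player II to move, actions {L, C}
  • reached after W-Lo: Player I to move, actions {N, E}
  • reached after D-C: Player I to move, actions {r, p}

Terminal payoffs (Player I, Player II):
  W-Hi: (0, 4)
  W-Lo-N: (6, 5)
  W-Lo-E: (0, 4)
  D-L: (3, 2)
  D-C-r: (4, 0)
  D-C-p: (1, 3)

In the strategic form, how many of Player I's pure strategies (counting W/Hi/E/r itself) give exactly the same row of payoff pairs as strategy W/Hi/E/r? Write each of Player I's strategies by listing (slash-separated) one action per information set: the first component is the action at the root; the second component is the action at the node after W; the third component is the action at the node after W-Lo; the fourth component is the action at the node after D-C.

Row for W/Hi/E/r (columns L, C): (0,4) (0,4).
Under W/Hi/E/r, Player I's choice at the node after W-Lo and at the node after D-C can never be reached regardless of what Player II does, so varying those choices leaves every outcome unchanged.
Holding the reachable choices fixed and varying the unreachable ones freely already gives 2 × 2 = 4 equivalent strategies.
Checking the remaining rows, W/Lo/E/r, W/Lo/E/p also happen to give the same payoffs in every column, bringing the total to 6: W/Hi/N/r, W/Hi/N/p, W/Hi/E/r, W/Hi/E/p, W/Lo/E/r, W/Lo/E/p.

6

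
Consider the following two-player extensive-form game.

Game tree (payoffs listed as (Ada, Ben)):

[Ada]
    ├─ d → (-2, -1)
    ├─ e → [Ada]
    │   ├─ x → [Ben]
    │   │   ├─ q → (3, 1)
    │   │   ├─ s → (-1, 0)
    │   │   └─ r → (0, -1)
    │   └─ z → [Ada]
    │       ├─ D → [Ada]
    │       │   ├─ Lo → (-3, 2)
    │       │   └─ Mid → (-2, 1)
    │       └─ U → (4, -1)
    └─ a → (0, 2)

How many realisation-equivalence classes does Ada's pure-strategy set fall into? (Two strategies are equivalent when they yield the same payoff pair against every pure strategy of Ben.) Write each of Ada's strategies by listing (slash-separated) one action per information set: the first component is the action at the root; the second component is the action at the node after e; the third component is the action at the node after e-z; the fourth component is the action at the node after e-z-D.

6

Ada has 24 pure strategies: d/x/D/Lo, d/x/D/Mid, d/x/U/Lo, d/x/U/Mid, d/z/D/Lo, d/z/D/Mid, d/z/U/Lo, d/z/U/Mid, e/x/D/Lo, e/x/D/Mid, e/x/U/Lo, e/x/U/Mid, e/z/D/Lo, e/z/D/Mid, e/z/U/Lo, e/z/U/Mid, a/x/D/Lo, a/x/D/Mid, a/x/U/Lo, a/x/U/Mid, a/z/D/Lo, a/z/D/Mid, a/z/U/Lo, a/z/U/Mid. Columns: q, s, r.
{d/x/D/Lo, d/x/D/Mid, d/x/U/Lo, d/x/U/Mid, d/z/D/Lo, d/z/D/Mid, d/z/U/Lo, d/z/U/Mid} → row (-2,-1) (-2,-1) (-2,-1)
{e/x/D/Lo, e/x/D/Mid, e/x/U/Lo, e/x/U/Mid} → row (3,1) (-1,0) (0,-1)
{e/z/D/Lo} → row (-3,2) (-3,2) (-3,2)
{e/z/D/Mid} → row (-2,1) (-2,1) (-2,1)
{e/z/U/Lo, e/z/U/Mid} → row (4,-1) (4,-1) (4,-1)
{a/x/D/Lo, a/x/D/Mid, a/x/U/Lo, a/x/U/Mid, a/z/D/Lo, a/z/D/Mid, a/z/U/Lo, a/z/U/Mid} → row (0,2) (0,2) (0,2)
That's 6 distinct rows out of 24 strategies.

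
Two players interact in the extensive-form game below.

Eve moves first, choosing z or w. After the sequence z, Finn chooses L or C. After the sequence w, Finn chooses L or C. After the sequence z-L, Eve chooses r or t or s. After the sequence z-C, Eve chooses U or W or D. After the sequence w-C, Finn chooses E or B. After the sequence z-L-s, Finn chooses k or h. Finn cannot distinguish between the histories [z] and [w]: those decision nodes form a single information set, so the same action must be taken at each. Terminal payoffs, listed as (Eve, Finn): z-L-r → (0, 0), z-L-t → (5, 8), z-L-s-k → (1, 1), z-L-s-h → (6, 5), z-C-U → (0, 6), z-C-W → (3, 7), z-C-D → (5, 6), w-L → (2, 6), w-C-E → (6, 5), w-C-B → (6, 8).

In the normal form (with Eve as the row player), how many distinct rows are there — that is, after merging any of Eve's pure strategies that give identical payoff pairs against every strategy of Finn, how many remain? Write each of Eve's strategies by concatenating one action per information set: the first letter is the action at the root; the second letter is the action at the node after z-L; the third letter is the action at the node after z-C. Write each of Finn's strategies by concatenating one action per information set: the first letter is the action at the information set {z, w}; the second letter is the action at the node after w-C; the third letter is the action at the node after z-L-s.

Eve has 18 pure strategies: zrU, zrW, zrD, ztU, ztW, ztD, zsU, zsW, zsD, wrU, wrW, wrD, wtU, wtW, wtD, wsU, wsW, wsD. Columns: LEk, LEh, LBk, LBh, CEk, CEh, CBk, CBh.
{zrU} → row (0,0) (0,0) (0,0) (0,0) (0,6) (0,6) (0,6) (0,6)
{zrW} → row (0,0) (0,0) (0,0) (0,0) (3,7) (3,7) (3,7) (3,7)
{zrD} → row (0,0) (0,0) (0,0) (0,0) (5,6) (5,6) (5,6) (5,6)
{ztU} → row (5,8) (5,8) (5,8) (5,8) (0,6) (0,6) (0,6) (0,6)
{ztW} → row (5,8) (5,8) (5,8) (5,8) (3,7) (3,7) (3,7) (3,7)
{ztD} → row (5,8) (5,8) (5,8) (5,8) (5,6) (5,6) (5,6) (5,6)
{zsU} → row (1,1) (6,5) (1,1) (6,5) (0,6) (0,6) (0,6) (0,6)
{zsW} → row (1,1) (6,5) (1,1) (6,5) (3,7) (3,7) (3,7) (3,7)
{zsD} → row (1,1) (6,5) (1,1) (6,5) (5,6) (5,6) (5,6) (5,6)
{wrU, wrW, wrD, wtU, wtW, wtD, wsU, wsW, wsD} → row (2,6) (2,6) (2,6) (2,6) (6,5) (6,5) (6,8) (6,8)
That's 10 distinct rows out of 18 strategies.

10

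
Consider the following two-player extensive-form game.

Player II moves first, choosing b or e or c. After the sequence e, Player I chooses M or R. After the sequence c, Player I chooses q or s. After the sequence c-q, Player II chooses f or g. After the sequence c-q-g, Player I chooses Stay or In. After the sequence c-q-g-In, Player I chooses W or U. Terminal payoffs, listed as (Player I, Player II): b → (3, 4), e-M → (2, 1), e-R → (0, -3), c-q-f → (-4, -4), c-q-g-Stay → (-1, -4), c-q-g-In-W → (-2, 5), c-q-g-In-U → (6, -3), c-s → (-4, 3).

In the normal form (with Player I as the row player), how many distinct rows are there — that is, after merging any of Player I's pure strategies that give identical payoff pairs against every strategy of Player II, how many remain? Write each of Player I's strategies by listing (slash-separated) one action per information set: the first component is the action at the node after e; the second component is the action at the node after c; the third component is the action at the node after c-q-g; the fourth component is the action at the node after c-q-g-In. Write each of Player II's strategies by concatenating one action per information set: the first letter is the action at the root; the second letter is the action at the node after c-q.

Player I has 16 pure strategies: M/q/Stay/W, M/q/Stay/U, M/q/In/W, M/q/In/U, M/s/Stay/W, M/s/Stay/U, M/s/In/W, M/s/In/U, R/q/Stay/W, R/q/Stay/U, R/q/In/W, R/q/In/U, R/s/Stay/W, R/s/Stay/U, R/s/In/W, R/s/In/U. Columns: bf, bg, ef, eg, cf, cg.
{M/q/Stay/W, M/q/Stay/U} → row (3,4) (3,4) (2,1) (2,1) (-4,-4) (-1,-4)
{M/q/In/W} → row (3,4) (3,4) (2,1) (2,1) (-4,-4) (-2,5)
{M/q/In/U} → row (3,4) (3,4) (2,1) (2,1) (-4,-4) (6,-3)
{M/s/Stay/W, M/s/Stay/U, M/s/In/W, M/s/In/U} → row (3,4) (3,4) (2,1) (2,1) (-4,3) (-4,3)
{R/q/Stay/W, R/q/Stay/U} → row (3,4) (3,4) (0,-3) (0,-3) (-4,-4) (-1,-4)
{R/q/In/W} → row (3,4) (3,4) (0,-3) (0,-3) (-4,-4) (-2,5)
{R/q/In/U} → row (3,4) (3,4) (0,-3) (0,-3) (-4,-4) (6,-3)
{R/s/Stay/W, R/s/Stay/U, R/s/In/W, R/s/In/U} → row (3,4) (3,4) (0,-3) (0,-3) (-4,3) (-4,3)
That's 8 distinct rows out of 16 strategies.

8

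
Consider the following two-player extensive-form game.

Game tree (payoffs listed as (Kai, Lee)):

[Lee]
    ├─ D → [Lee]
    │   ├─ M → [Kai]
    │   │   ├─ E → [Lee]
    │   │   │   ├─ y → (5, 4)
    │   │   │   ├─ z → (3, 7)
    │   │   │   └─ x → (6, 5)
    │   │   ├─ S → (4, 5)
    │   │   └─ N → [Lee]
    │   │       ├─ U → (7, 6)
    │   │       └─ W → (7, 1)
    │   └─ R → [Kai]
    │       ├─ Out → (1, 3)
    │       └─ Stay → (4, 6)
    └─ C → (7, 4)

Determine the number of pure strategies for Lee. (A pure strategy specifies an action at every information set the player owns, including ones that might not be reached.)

24

Lee owns the root with actions {D, C} — two choices.
Lee owns the node after D with actions {M, R} — two choices.
Lee owns the node after D-M-E with actions {y, z, x} — three choices.
Lee owns the node after D-M-N with actions {U, W} — two choices.
A pure strategy fixes one action at each information set independently, so the count is the product 2 × 2 × 3 × 2 = 24.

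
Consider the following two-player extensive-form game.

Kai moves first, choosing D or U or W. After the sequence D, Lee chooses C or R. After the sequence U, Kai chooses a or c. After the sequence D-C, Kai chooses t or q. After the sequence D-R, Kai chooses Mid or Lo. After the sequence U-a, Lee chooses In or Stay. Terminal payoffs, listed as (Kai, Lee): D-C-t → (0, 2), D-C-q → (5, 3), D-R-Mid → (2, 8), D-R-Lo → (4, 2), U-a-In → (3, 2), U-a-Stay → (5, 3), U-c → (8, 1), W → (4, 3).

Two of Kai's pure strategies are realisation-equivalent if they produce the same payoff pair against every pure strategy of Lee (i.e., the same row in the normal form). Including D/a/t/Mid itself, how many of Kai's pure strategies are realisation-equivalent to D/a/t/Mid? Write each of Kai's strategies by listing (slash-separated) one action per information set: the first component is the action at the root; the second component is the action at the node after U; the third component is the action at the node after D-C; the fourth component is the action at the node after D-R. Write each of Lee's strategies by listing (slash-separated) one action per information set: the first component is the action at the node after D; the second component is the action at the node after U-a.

Row for D/a/t/Mid (columns C/In, C/Stay, R/In, R/Stay): (0,2) (0,2) (2,8) (2,8).
Under D/a/t/Mid, Kai's choice at the node after U can never be reached regardless of what Lee does, so varying those choices leaves every outcome unchanged.
Holding the reachable choices fixed and varying the unreachable one freely already gives 2 equivalent strategies.
No other strategy reproduces this row, so those 2 are the full class: D/a/t/Mid, D/c/t/Mid.

2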